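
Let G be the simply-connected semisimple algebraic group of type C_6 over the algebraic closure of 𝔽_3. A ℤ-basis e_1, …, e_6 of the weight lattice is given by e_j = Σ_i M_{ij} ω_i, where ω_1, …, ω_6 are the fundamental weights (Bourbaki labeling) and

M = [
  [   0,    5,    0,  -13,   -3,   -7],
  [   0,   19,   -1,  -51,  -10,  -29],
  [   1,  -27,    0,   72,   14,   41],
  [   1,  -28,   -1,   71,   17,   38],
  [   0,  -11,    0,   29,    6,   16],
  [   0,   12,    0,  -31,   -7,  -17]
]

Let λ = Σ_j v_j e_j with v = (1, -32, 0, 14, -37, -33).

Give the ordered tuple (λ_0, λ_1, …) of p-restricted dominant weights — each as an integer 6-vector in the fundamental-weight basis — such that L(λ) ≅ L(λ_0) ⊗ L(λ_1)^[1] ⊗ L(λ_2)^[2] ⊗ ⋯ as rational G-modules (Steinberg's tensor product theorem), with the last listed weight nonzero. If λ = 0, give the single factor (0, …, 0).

In the fundamental-weight basis, λ has coordinates c = M·v (v = (1, -32, 0, 14, -37, -33)):
  c_1 = 0·1 + (5)·(-32) + 0·0 + (-13)·(14) + (-3)·(-37) + (-7)·(-33) = 0
  c_2 = 0·1 + (19)·(-32) + (-1)·(0) + (-51)·(14) + (-10)·(-37) + (-29)·(-33) = 5
  c_3 = 1·1 + (-27)·(-32) + 0·0 + 72·14 + (14)·(-37) + (41)·(-33) = 2
  c_4 = 1·1 + (-28)·(-32) + (-1)·(0) + 71·14 + (17)·(-37) + (38)·(-33) = 8
  c_5 = 0·1 + (-11)·(-32) + 0·0 + 29·14 + (6)·(-37) + (16)·(-33) = 8
  c_6 = 0·1 + (12)·(-32) + 0·0 + (-31)·(14) + (-7)·(-37) + (-17)·(-33) = 2
Writing each c_i in base p = 3:
  c_1 = 0
  c_2 = 5 = 2·3^0 + 1·3^1
  c_3 = 2 = 2·3^0
  c_4 = 8 = 2·3^0 + 2·3^1
  c_5 = 8 = 2·3^0 + 2·3^1
  c_6 = 2 = 2·3^0
Factor λ_0 = (0, 2, 2, 2, 2, 2)
Factor λ_1 = (0, 1, 0, 2, 2, 0)

((0, 2, 2, 2, 2, 2), (0, 1, 0, 2, 2, 0))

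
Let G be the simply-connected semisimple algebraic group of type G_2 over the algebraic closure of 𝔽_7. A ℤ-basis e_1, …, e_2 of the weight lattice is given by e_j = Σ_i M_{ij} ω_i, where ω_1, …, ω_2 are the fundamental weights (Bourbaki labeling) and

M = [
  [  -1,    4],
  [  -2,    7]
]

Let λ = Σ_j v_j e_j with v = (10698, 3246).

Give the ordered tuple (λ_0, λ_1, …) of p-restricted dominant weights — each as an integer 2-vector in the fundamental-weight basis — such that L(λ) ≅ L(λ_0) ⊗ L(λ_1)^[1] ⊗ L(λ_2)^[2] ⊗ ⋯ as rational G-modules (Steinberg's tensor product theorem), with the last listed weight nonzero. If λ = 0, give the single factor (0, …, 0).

Compute c_i = Σ_j M_{ij} v_j with v = (10698, 3246):
  c_1 = (-1)·(10698) + (4)·(3246) = 2286
  c_2 = (-2)·(10698) + (7)·(3246) = 1326
Writing each c_i in base p = 7:
  c_1 = 2286 = 4·7^0 + 4·7^1 + 4·7^2 + 6·7^3
  c_2 = 1326 = 3·7^0 + 0·7^1 + 6·7^2 + 3·7^3
p-restricted factor λ_0 = (4, 3)
p-restricted factor λ_1 = (4, 0)
p-restricted factor λ_2 = (4, 6)
p-restricted factor λ_3 = (6, 3)

((4, 3), (4, 0), (4, 6), (6, 3))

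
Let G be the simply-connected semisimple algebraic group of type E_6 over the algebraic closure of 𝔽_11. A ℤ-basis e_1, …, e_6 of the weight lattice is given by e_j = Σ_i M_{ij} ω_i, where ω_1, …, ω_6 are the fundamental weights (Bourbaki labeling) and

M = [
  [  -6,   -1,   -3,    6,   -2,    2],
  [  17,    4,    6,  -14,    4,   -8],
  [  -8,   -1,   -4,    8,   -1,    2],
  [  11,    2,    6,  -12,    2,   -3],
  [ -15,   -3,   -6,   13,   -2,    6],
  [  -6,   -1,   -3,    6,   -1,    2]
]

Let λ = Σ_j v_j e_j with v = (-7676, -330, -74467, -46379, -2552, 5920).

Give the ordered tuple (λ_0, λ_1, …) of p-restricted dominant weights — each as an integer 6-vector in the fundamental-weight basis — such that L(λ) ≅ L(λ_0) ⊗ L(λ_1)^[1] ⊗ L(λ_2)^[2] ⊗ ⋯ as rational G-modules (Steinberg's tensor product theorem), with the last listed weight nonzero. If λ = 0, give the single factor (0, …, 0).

In the fundamental-weight basis, λ has coordinates c = M·v (v = (-7676, -330, -74467, -46379, -2552, 5920)):
  c_1 = (-6)·(-7676) + (-1)·(-330) + (-3)·(-74467) + (6)·(-46379) + (-2)·(-2552) + 2·5920 = 8457
  c_2 = (17)·(-7676) + (4)·(-330) + (6)·(-74467) + (-14)·(-46379) + (4)·(-2552) + (-8)·(5920) = 13124
  c_3 = (-8)·(-7676) + (-1)·(-330) + (-4)·(-74467) + (8)·(-46379) + (-1)·(-2552) + 2·5920 = 2966
  c_4 = (11)·(-7676) + (2)·(-330) + (6)·(-74467) + (-12)·(-46379) + (2)·(-2552) + (-3)·(5920) = 1786
  c_5 = (-15)·(-7676) + (-3)·(-330) + (-6)·(-74467) + (13)·(-46379) + (-2)·(-2552) + 6·5920 = 629
  c_6 = (-6)·(-7676) + (-1)·(-330) + (-3)·(-74467) + (6)·(-46379) + (-1)·(-2552) + 2·5920 = 5905
p = 11; digits c_i = Σ_j d_{ij}·11^j, 0 ≤ d_{ij} < 11:
  c_1 = 8457 = 9·11^0 + 9·11^1 + 3·11^2 + 6·11^3
  c_2 = 13124 = 1·11^0 + 5·11^1 + 9·11^2 + 9·11^3
  c_3 = 2966 = 7·11^0 + 5·11^1 + 2·11^2 + 2·11^3
  c_4 = 1786 = 4·11^0 + 8·11^1 + 3·11^2 + 1·11^3
  c_5 = 629 = 2·11^0 + 2·11^1 + 5·11^2
  c_6 = 5905 = 9·11^0 + 8·11^1 + 4·11^2 + 4·11^3
p-restricted factor λ_0 = (9, 1, 7, 4, 2, 9)
p-restricted factor λ_1 = (9, 5, 5, 8, 2, 8)
p-restricted factor λ_2 = (3, 9, 2, 3, 5, 4)
p-restricted factor λ_3 = (6, 9, 2, 1, 0, 4)

((9, 1, 7, 4, 2, 9), (9, 5, 5, 8, 2, 8), (3, 9, 2, 3, 5, 4), (6, 9, 2, 1, 0, 4))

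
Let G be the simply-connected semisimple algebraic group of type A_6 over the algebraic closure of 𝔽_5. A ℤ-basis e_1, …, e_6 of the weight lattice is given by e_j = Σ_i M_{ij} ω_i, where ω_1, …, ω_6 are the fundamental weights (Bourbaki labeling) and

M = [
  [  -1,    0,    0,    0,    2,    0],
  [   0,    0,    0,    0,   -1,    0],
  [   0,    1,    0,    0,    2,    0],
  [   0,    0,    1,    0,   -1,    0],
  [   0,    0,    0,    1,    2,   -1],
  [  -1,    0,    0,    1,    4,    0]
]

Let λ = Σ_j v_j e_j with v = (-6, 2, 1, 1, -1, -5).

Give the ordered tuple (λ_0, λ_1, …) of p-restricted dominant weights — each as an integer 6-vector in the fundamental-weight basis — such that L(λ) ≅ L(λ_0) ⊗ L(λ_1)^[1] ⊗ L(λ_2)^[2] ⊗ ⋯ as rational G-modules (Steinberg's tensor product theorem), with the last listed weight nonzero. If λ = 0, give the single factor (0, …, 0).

Change of basis e → ω: c = M·v where v = (-6, 2, 1, 1, -1, -5):
  c_1 = (-1)·(-6) + (0)·(2) + (0)·(1) + (0)·(1) + (2)·(-1) + (0)·(-5) = 4
  c_2 = (0)·(-6) + (0)·(2) + (0)·(1) + (0)·(1) + (-1)·(-1) + (0)·(-5) = 1
  c_3 = (0)·(-6) + (1)·(2) + (0)·(1) + (0)·(1) + (2)·(-1) + (0)·(-5) = 0
  c_4 = (0)·(-6) + (0)·(2) + (1)·(1) + (0)·(1) + (-1)·(-1) + (0)·(-5) = 2
  c_5 = (0)·(-6) + (0)·(2) + (0)·(1) + (1)·(1) + (2)·(-1) + (-1)·(-5) = 4
  c_6 = (-1)·(-6) + (0)·(2) + (0)·(1) + (1)·(1) + (4)·(-1) + (0)·(-5) = 3
p = 5; digits c_i = Σ_j d_{ij}·5^j, 0 ≤ d_{ij} < 5:
  c_1 = 4 = 4·5^0
  c_2 = 1 = 1·5^0
  c_3 = 0
  c_4 = 2 = 2·5^0
  c_5 = 4 = 4·5^0
  c_6 = 3 = 3·5^0
Factor λ_0 = (4, 1, 0, 2, 4, 3)

((4, 1, 0, 2, 4, 3),)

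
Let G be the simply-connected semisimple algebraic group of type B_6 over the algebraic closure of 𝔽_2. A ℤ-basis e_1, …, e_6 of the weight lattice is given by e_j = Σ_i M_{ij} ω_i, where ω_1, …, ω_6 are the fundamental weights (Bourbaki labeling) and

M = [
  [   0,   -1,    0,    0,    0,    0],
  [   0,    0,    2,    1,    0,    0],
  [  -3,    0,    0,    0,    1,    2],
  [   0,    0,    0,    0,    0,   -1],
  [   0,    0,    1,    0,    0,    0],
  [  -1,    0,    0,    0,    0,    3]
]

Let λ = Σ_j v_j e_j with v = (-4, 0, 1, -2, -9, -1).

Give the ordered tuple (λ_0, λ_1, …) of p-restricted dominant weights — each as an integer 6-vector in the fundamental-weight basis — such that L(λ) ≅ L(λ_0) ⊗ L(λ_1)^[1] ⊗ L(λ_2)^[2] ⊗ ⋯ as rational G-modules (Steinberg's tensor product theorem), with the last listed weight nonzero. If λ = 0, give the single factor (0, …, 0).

In the fundamental-weight basis, λ has coordinates c = M·v (v = (-4, 0, 1, -2, -9, -1)):
  c_1 = (0)·(-4) + (-1)·(0) + 0·1 + (0)·(-2) + (0)·(-9) + (0)·(-1) = 0
  c_2 = (0)·(-4) + 0·0 + 2·1 + (1)·(-2) + (0)·(-9) + (0)·(-1) = 0
  c_3 = (-3)·(-4) + 0·0 + 0·1 + (0)·(-2) + (1)·(-9) + (2)·(-1) = 1
  c_4 = (0)·(-4) + 0·0 + 0·1 + (0)·(-2) + (0)·(-9) + (-1)·(-1) = 1
  c_5 = (0)·(-4) + 0·0 + 1·1 + (0)·(-2) + (0)·(-9) + (0)·(-1) = 1
  c_6 = (-1)·(-4) + 0·0 + 0·1 + (0)·(-2) + (0)·(-9) + (3)·(-1) = 1
Base-2 expansion of each c_i:
  c_1 = 0
  c_2 = 0
  c_3 = 1 = 1·2^0
  c_4 = 1 = 1·2^0
  c_5 = 1 = 1·2^0
  c_6 = 1 = 1·2^0
λ_0 = (0, 0, 1, 1, 1, 1)

((0, 0, 1, 1, 1, 1),)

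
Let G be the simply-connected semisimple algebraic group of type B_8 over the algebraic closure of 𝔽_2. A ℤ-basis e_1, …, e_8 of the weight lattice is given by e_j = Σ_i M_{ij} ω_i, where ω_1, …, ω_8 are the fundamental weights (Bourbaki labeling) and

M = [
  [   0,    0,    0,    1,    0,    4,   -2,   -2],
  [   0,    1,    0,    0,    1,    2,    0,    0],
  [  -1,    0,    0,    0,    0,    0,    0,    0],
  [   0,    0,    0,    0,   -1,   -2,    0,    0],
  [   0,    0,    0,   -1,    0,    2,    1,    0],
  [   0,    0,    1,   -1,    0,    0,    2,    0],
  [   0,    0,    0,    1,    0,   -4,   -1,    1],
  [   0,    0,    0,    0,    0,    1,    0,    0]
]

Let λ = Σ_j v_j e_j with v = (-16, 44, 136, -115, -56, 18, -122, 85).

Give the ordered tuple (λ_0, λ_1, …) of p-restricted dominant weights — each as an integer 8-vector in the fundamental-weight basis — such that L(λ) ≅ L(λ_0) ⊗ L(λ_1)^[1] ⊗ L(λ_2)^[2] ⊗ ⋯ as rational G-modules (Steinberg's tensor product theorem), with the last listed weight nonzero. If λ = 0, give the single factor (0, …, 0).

((1, 0, 0, 0, 1, 1, 0, 0), (1, 0, 0, 0, 0, 1, 0, 1), (1, 0, 0, 1, 1, 1, 1, 0), (1, 1, 0, 0, 1, 0, 0, 0), (1, 1, 1, 1, 1, 0, 1, 1))

ω-coordinates c = M·v, v = (-16, 44, 136, -115, -56, 18, -122, 85):
  c_1 = (0)·(-16) + 0·44 + 0·136 + (1)·(-115) + (0)·(-56) + 4·18 + (-2)·(-122) + (-2)·(85) = 31
  c_2 = (0)·(-16) + 1·44 + 0·136 + (0)·(-115) + (1)·(-56) + 2·18 + (0)·(-122) + 0·85 = 24
  c_3 = (-1)·(-16) + 0·44 + 0·136 + (0)·(-115) + (0)·(-56) + 0·18 + (0)·(-122) + 0·85 = 16
  c_4 = (0)·(-16) + 0·44 + 0·136 + (0)·(-115) + (-1)·(-56) + (-2)·(18) + (0)·(-122) + 0·85 = 20
  c_5 = (0)·(-16) + 0·44 + 0·136 + (-1)·(-115) + (0)·(-56) + 2·18 + (1)·(-122) + 0·85 = 29
  c_6 = (0)·(-16) + 0·44 + 1·136 + (-1)·(-115) + (0)·(-56) + 0·18 + (2)·(-122) + 0·85 = 7
  c_7 = (0)·(-16) + 0·44 + 0·136 + (1)·(-115) + (0)·(-56) + (-4)·(18) + (-1)·(-122) + 1·85 = 20
  c_8 = (0)·(-16) + 0·44 + 0·136 + (0)·(-115) + (0)·(-56) + 1·18 + (0)·(-122) + 0·85 = 18
Writing each c_i in base p = 2:
  c_1 = 31 = 1·2^0 + 1·2^1 + 1·2^2 + 1·2^3 + 1·2^4
  c_2 = 24 = 0·2^0 + 0·2^1 + 0·2^2 + 1·2^3 + 1·2^4
  c_3 = 16 = 0·2^0 + 0·2^1 + 0·2^2 + 0·2^3 + 1·2^4
  c_4 = 20 = 0·2^0 + 0·2^1 + 1·2^2 + 0·2^3 + 1·2^4
  c_5 = 29 = 1·2^0 + 0·2^1 + 1·2^2 + 1·2^3 + 1·2^4
  c_6 = 7 = 1·2^0 + 1·2^1 + 1·2^2
  c_7 = 20 = 0·2^0 + 0·2^1 + 1·2^2 + 0·2^3 + 1·2^4
  c_8 = 18 = 0·2^0 + 1·2^1 + 0·2^2 + 0·2^3 + 1·2^4
Factor λ_0 = (1, 0, 0, 0, 1, 1, 0, 0)
Factor λ_1 = (1, 0, 0, 0, 0, 1, 0, 1)
Factor λ_2 = (1, 0, 0, 1, 1, 1, 1, 0)
Factor λ_3 = (1, 1, 0, 0, 1, 0, 0, 0)
Factor λ_4 = (1, 1, 1, 1, 1, 0, 1, 1)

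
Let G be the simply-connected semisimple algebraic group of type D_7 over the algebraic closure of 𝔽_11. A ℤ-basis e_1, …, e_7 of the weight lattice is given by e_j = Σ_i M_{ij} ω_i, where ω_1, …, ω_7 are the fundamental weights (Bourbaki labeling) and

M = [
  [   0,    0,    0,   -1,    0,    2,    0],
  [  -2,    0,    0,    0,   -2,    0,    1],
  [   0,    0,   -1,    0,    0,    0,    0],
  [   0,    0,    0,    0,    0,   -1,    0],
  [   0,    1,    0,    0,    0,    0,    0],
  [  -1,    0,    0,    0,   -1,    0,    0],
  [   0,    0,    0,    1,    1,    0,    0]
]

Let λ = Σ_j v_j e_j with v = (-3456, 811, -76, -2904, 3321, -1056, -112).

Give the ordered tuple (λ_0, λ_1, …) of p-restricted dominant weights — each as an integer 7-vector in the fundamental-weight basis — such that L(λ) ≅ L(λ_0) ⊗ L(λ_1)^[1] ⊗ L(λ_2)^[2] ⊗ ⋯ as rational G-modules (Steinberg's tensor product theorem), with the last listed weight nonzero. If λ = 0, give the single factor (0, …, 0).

Compute c_i = Σ_j M_{ij} v_j with v = (-3456, 811, -76, -2904, 3321, -1056, -112):
  c_1 = (0)·(-3456) + (0)·(811) + (0)·(-76) + (-1)·(-2904) + (0)·(3321) + (2)·(-1056) + (0)·(-112) = 792
  c_2 = (-2)·(-3456) + (0)·(811) + (0)·(-76) + (0)·(-2904) + (-2)·(3321) + (0)·(-1056) + (1)·(-112) = 158
  c_3 = (0)·(-3456) + (0)·(811) + (-1)·(-76) + (0)·(-2904) + (0)·(3321) + (0)·(-1056) + (0)·(-112) = 76
  c_4 = (0)·(-3456) + (0)·(811) + (0)·(-76) + (0)·(-2904) + (0)·(3321) + (-1)·(-1056) + (0)·(-112) = 1056
  c_5 = (0)·(-3456) + (1)·(811) + (0)·(-76) + (0)·(-2904) + (0)·(3321) + (0)·(-1056) + (0)·(-112) = 811
  c_6 = (-1)·(-3456) + (0)·(811) + (0)·(-76) + (0)·(-2904) + (-1)·(3321) + (0)·(-1056) + (0)·(-112) = 135
  c_7 = (0)·(-3456) + (0)·(811) + (0)·(-76) + (1)·(-2904) + (1)·(3321) + (0)·(-1056) + (0)·(-112) = 417
Expand coordinatewise in base 11:
  c_1 = 792 = 0·11^0 + 6·11^1 + 6·11^2
  c_2 = 158 = 4·11^0 + 3·11^1 + 1·11^2
  c_3 = 76 = 10·11^0 + 6·11^1
  c_4 = 1056 = 0·11^0 + 8·11^1 + 8·11^2
  c_5 = 811 = 8·11^0 + 7·11^1 + 6·11^2
  c_6 = 135 = 3·11^0 + 1·11^1 + 1·11^2
  c_7 = 417 = 10·11^0 + 4·11^1 + 3·11^2
λ_0 = (0, 4, 10, 0, 8, 3, 10)
λ_1 = (6, 3, 6, 8, 7, 1, 4)
λ_2 = (6, 1, 0, 8, 6, 1, 3)

((0, 4, 10, 0, 8, 3, 10), (6, 3, 6, 8, 7, 1, 4), (6, 1, 0, 8, 6, 1, 3))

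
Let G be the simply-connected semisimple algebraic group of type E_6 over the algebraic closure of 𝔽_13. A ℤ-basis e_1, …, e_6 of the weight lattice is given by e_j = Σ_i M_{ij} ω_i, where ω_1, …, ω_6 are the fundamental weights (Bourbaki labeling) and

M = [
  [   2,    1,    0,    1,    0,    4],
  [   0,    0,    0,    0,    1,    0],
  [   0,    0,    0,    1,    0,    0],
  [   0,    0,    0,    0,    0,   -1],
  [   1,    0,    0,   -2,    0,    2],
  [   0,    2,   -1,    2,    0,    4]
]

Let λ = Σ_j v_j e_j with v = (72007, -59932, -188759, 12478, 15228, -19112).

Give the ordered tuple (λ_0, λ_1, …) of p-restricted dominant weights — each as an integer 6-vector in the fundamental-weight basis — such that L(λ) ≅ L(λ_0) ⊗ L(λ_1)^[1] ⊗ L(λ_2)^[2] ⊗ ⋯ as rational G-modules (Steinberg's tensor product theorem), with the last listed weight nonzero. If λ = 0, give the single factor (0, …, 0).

Change of basis e → ω: c = M·v where v = (72007, -59932, -188759, 12478, 15228, -19112):
  c_1 = (2)·(72007) + (1)·(-59932) + (0)·(-188759) + (1)·(12478) + (0)·(15228) + (4)·(-19112) = 20112
  c_2 = (0)·(72007) + (0)·(-59932) + (0)·(-188759) + (0)·(12478) + (1)·(15228) + (0)·(-19112) = 15228
  c_3 = (0)·(72007) + (0)·(-59932) + (0)·(-188759) + (1)·(12478) + (0)·(15228) + (0)·(-19112) = 12478
  c_4 = (0)·(72007) + (0)·(-59932) + (0)·(-188759) + (0)·(12478) + (0)·(15228) + (-1)·(-19112) = 19112
  c_5 = (1)·(72007) + (0)·(-59932) + (0)·(-188759) + (-2)·(12478) + (0)·(15228) + (2)·(-19112) = 8827
  c_6 = (0)·(72007) + (2)·(-59932) + (-1)·(-188759) + (2)·(12478) + (0)·(15228) + (4)·(-19112) = 17403
Base-13 expansion of each c_i:
  c_1 = 20112 = 1·13^0 + 0·13^1 + 2·13^2 + 9·13^3
  c_2 = 15228 = 5·13^0 + 1·13^1 + 12·13^2 + 6·13^3
  c_3 = 12478 = 11·13^0 + 10·13^1 + 8·13^2 + 5·13^3
  c_4 = 19112 = 2·13^0 + 1·13^1 + 9·13^2 + 8·13^3
  c_5 = 8827 = 0·13^0 + 3·13^1 + 0·13^2 + 4·13^3
  c_6 = 17403 = 9·13^0 + 12·13^1 + 11·13^2 + 7·13^3
Factor λ_0 = (1, 5, 11, 2, 0, 9)
Factor λ_1 = (0, 1, 10, 1, 3, 12)
Factor λ_2 = (2, 12, 8, 9, 0, 11)
Factor λ_3 = (9, 6, 5, 8, 4, 7)

((1, 5, 11, 2, 0, 9), (0, 1, 10, 1, 3, 12), (2, 12, 8, 9, 0, 11), (9, 6, 5, 8, 4, 7))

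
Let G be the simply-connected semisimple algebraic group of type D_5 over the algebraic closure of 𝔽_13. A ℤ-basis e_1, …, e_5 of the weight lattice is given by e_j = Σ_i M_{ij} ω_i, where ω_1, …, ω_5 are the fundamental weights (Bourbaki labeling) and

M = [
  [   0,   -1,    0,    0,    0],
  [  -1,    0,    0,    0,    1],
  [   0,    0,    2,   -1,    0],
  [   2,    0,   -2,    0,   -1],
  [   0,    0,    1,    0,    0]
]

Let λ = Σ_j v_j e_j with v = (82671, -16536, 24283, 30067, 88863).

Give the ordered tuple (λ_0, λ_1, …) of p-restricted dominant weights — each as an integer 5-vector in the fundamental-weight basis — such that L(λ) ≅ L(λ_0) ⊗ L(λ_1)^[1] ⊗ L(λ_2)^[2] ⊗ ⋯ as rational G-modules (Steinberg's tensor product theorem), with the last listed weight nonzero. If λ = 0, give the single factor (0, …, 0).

((0, 4, 0, 2, 12), (11, 8, 6, 2, 8), (6, 10, 5, 9, 0), (7, 2, 8, 12, 11))

Compute c_i = Σ_j M_{ij} v_j with v = (82671, -16536, 24283, 30067, 88863):
  c_1 = (0)·(82671) + (-1)·(-16536) + (0)·(24283) + (0)·(30067) + (0)·(88863) = 16536
  c_2 = (-1)·(82671) + (0)·(-16536) + (0)·(24283) + (0)·(30067) + (1)·(88863) = 6192
  c_3 = (0)·(82671) + (0)·(-16536) + (2)·(24283) + (-1)·(30067) + (0)·(88863) = 18499
  c_4 = (2)·(82671) + (0)·(-16536) + (-2)·(24283) + (0)·(30067) + (-1)·(88863) = 27913
  c_5 = (0)·(82671) + (0)·(-16536) + (1)·(24283) + (0)·(30067) + (0)·(88863) = 24283
Writing each c_i in base p = 13:
  c_1 = 16536 = 0·13^0 + 11·13^1 + 6·13^2 + 7·13^3
  c_2 = 6192 = 4·13^0 + 8·13^1 + 10·13^2 + 2·13^3
  c_3 = 18499 = 0·13^0 + 6·13^1 + 5·13^2 + 8·13^3
  c_4 = 27913 = 2·13^0 + 2·13^1 + 9·13^2 + 12·13^3
  c_5 = 24283 = 12·13^0 + 8·13^1 + 0·13^2 + 11·13^3
p-restricted factor λ_0 = (0, 4, 0, 2, 12)
p-restricted factor λ_1 = (11, 8, 6, 2, 8)
p-restricted factor λ_2 = (6, 10, 5, 9, 0)
p-restricted factor λ_3 = (7, 2, 8, 12, 11)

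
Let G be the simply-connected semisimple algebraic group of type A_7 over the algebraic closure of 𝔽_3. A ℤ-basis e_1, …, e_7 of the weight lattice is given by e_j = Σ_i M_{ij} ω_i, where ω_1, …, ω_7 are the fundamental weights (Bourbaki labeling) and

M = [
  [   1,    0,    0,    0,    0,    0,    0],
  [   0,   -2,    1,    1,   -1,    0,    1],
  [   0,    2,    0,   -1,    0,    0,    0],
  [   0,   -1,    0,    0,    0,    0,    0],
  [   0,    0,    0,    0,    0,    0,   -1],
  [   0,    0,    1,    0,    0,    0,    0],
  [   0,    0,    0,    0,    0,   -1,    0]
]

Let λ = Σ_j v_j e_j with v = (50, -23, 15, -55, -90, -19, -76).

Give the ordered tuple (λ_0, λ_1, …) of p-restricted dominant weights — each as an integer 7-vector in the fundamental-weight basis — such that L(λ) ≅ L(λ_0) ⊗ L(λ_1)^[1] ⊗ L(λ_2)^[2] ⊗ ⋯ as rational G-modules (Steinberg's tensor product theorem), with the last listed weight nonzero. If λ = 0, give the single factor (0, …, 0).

In the fundamental-weight basis, λ has coordinates c = M·v (v = (50, -23, 15, -55, -90, -19, -76)):
  c_1 = 1·50 + (0)·(-23) + 0·15 + (0)·(-55) + (0)·(-90) + (0)·(-19) + (0)·(-76) = 50
  c_2 = 0·50 + (-2)·(-23) + 1·15 + (1)·(-55) + (-1)·(-90) + (0)·(-19) + (1)·(-76) = 20
  c_3 = 0·50 + (2)·(-23) + 0·15 + (-1)·(-55) + (0)·(-90) + (0)·(-19) + (0)·(-76) = 9
  c_4 = 0·50 + (-1)·(-23) + 0·15 + (0)·(-55) + (0)·(-90) + (0)·(-19) + (0)·(-76) = 23
  c_5 = 0·50 + (0)·(-23) + 0·15 + (0)·(-55) + (0)·(-90) + (0)·(-19) + (-1)·(-76) = 76
  c_6 = 0·50 + (0)·(-23) + 1·15 + (0)·(-55) + (0)·(-90) + (0)·(-19) + (0)·(-76) = 15
  c_7 = 0·50 + (0)·(-23) + 0·15 + (0)·(-55) + (0)·(-90) + (-1)·(-19) + (0)·(-76) = 19
p = 3; digits c_i = Σ_j d_{ij}·3^j, 0 ≤ d_{ij} < 3:
  c_1 = 50 = 2·3^0 + 1·3^1 + 2·3^2 + 1·3^3
  c_2 = 20 = 2·3^0 + 0·3^1 + 2·3^2
  c_3 = 9 = 0·3^0 + 0·3^1 + 1·3^2
  c_4 = 23 = 2·3^0 + 1·3^1 + 2·3^2
  c_5 = 76 = 1·3^0 + 1·3^1 + 2·3^2 + 2·3^3
  c_6 = 15 = 0·3^0 + 2·3^1 + 1·3^2
  c_7 = 19 = 1·3^0 + 0·3^1 + 2·3^2
Factor λ_0 = (2, 2, 0, 2, 1, 0, 1)
Factor λ_1 = (1, 0, 0, 1, 1, 2, 0)
Factor λ_2 = (2, 2, 1, 2, 2, 1, 2)
Factor λ_3 = (1, 0, 0, 0, 2, 0, 0)

((2, 2, 0, 2, 1, 0, 1), (1, 0, 0, 1, 1, 2, 0), (2, 2, 1, 2, 2, 1, 2), (1, 0, 0, 0, 2, 0, 0))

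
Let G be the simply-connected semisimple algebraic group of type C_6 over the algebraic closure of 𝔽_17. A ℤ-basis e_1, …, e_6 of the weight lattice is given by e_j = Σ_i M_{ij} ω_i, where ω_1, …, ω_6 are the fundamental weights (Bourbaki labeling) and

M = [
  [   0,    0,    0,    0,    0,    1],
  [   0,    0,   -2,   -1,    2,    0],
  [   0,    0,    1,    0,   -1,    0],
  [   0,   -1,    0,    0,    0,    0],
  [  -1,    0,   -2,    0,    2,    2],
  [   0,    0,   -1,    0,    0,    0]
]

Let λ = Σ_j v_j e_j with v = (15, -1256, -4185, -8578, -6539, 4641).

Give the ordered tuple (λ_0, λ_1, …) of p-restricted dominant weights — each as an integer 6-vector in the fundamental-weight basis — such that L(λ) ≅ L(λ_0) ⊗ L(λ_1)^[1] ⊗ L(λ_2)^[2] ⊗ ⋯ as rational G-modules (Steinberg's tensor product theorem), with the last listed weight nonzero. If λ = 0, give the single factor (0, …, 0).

((0, 11, 8, 15, 3, 3), (1, 6, 2, 5, 13, 8), (16, 13, 8, 4, 15, 14))

Change of basis e → ω: c = M·v where v = (15, -1256, -4185, -8578, -6539, 4641):
  c_1 = (0)·(15) + (0)·(-1256) + (0)·(-4185) + (0)·(-8578) + (0)·(-6539) + (1)·(4641) = 4641
  c_2 = (0)·(15) + (0)·(-1256) + (-2)·(-4185) + (-1)·(-8578) + (2)·(-6539) + (0)·(4641) = 3870
  c_3 = (0)·(15) + (0)·(-1256) + (1)·(-4185) + (0)·(-8578) + (-1)·(-6539) + (0)·(4641) = 2354
  c_4 = (0)·(15) + (-1)·(-1256) + (0)·(-4185) + (0)·(-8578) + (0)·(-6539) + (0)·(4641) = 1256
  c_5 = (-1)·(15) + (0)·(-1256) + (-2)·(-4185) + (0)·(-8578) + (2)·(-6539) + (2)·(4641) = 4559
  c_6 = (0)·(15) + (0)·(-1256) + (-1)·(-4185) + (0)·(-8578) + (0)·(-6539) + (0)·(4641) = 4185
Expand coordinatewise in base 17:
  c_1 = 4641 = 0·17^0 + 1·17^1 + 16·17^2
  c_2 = 3870 = 11·17^0 + 6·17^1 + 13·17^2
  c_3 = 2354 = 8·17^0 + 2·17^1 + 8·17^2
  c_4 = 1256 = 15·17^0 + 5·17^1 + 4·17^2
  c_5 = 4559 = 3·17^0 + 13·17^1 + 15·17^2
  c_6 = 4185 = 3·17^0 + 8·17^1 + 14·17^2
p-restricted factor λ_0 = (0, 11, 8, 15, 3, 3)
p-restricted factor λ_1 = (1, 6, 2, 5, 13, 8)
p-restricted factor λ_2 = (16, 13, 8, 4, 15, 14)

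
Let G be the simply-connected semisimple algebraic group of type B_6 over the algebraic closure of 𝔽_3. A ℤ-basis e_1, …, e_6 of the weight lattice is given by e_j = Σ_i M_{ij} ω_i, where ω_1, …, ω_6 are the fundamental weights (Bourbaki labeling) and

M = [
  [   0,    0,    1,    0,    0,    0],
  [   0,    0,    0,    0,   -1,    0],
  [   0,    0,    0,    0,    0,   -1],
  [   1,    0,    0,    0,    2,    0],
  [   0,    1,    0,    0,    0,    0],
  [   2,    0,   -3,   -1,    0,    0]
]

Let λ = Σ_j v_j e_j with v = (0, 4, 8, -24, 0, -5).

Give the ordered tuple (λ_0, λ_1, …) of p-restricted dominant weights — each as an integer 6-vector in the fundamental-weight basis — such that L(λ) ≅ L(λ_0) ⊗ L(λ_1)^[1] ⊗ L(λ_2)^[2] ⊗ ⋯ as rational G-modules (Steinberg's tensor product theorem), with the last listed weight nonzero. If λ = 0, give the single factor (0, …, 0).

In the fundamental-weight basis, λ has coordinates c = M·v (v = (0, 4, 8, -24, 0, -5)):
  c_1 = (0)·(0) + (0)·(4) + (1)·(8) + (0)·(-24) + (0)·(0) + (0)·(-5) = 8
  c_2 = (0)·(0) + (0)·(4) + (0)·(8) + (0)·(-24) + (-1)·(0) + (0)·(-5) = 0
  c_3 = (0)·(0) + (0)·(4) + (0)·(8) + (0)·(-24) + (0)·(0) + (-1)·(-5) = 5
  c_4 = (1)·(0) + (0)·(4) + (0)·(8) + (0)·(-24) + (2)·(0) + (0)·(-5) = 0
  c_5 = (0)·(0) + (1)·(4) + (0)·(8) + (0)·(-24) + (0)·(0) + (0)·(-5) = 4
  c_6 = (2)·(0) + (0)·(4) + (-3)·(8) + (-1)·(-24) + (0)·(0) + (0)·(-5) = 0
Expand coordinatewise in base 3:
  c_1 = 8 = 2·3^0 + 2·3^1
  c_2 = 0
  c_3 = 5 = 2·3^0 + 1·3^1
  c_4 = 0
  c_5 = 4 = 1·3^0 + 1·3^1
  c_6 = 0
p-restricted factor λ_0 = (2, 0, 2, 0, 1, 0)
p-restricted factor λ_1 = (2, 0, 1, 0, 1, 0)

((2, 0, 2, 0, 1, 0), (2, 0, 1, 0, 1, 0))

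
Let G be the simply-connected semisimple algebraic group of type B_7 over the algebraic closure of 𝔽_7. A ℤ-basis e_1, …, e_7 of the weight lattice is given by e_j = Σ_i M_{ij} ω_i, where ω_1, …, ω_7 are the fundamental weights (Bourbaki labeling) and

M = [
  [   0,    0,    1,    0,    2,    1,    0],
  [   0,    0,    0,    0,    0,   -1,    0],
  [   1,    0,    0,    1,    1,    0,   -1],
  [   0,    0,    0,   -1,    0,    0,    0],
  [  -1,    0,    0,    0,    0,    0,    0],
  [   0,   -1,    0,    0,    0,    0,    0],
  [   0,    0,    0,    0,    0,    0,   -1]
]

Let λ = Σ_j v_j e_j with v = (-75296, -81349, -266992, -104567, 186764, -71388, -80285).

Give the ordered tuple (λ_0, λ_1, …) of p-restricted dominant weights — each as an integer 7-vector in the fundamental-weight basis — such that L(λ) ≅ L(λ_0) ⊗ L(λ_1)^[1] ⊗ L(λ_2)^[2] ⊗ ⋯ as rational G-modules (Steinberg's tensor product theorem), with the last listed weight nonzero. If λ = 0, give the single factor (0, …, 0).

((1, 2, 1, 1, 4, 2, 2), (2, 6, 2, 0, 4, 1, 3), (3, 0, 1, 6, 3, 1, 0), (4, 5, 2, 3, 2, 6, 3), (0, 1, 1, 1, 3, 5, 5), (2, 4, 5, 6, 4, 4, 4))

Change of basis e → ω: c = M·v where v = (-75296, -81349, -266992, -104567, 186764, -71388, -80285):
  c_1 = 0*-75296 + 0*-81349 + 1*-266992 + 0*-104567 + 2*186764 + 1*-71388 + 0*-80285 = 35148
  c_2 = 0*-75296 + 0*-81349 + 0*-266992 + 0*-104567 + 0*186764 + -1*-71388 + 0*-80285 = 71388
  c_3 = 1*-75296 + 0*-81349 + 0*-266992 + 1*-104567 + 1*186764 + 0*-71388 + -1*-80285 = 87186
  c_4 = 0*-75296 + 0*-81349 + 0*-266992 + -1*-104567 + 0*186764 + 0*-71388 + 0*-80285 = 104567
  c_5 = -1*-75296 + 0*-81349 + 0*-266992 + 0*-104567 + 0*186764 + 0*-71388 + 0*-80285 = 75296
  c_6 = 0*-75296 + -1*-81349 + 0*-266992 + 0*-104567 + 0*186764 + 0*-71388 + 0*-80285 = 81349
  c_7 = 0*-75296 + 0*-81349 + 0*-266992 + 0*-104567 + 0*186764 + 0*-71388 + -1*-80285 = 80285
Writing each c_i in base p = 7:
  c_1 = 35148 = 1·7^0 + 2·7^1 + 3·7^2 + 4·7^3 + 0·7^4 + 2·7^5
  c_2 = 71388 = 2·7^0 + 6·7^1 + 0·7^2 + 5·7^3 + 1·7^4 + 4·7^5
  c_3 = 87186 = 1·7^0 + 2·7^1 + 1·7^2 + 2·7^3 + 1·7^4 + 5·7^5
  c_4 = 104567 = 1·7^0 + 0·7^1 + 6·7^2 + 3·7^3 + 1·7^4 + 6·7^5
  c_5 = 75296 = 4·7^0 + 4·7^1 + 3·7^2 + 2·7^3 + 3·7^4 + 4·7^5
  c_6 = 81349 = 2·7^0 + 1·7^1 + 1·7^2 + 6·7^3 + 5·7^4 + 4·7^5
  c_7 = 80285 = 2·7^0 + 3·7^1 + 0·7^2 + 3·7^3 + 5·7^4 + 4·7^5
Factor λ_0 = (1, 2, 1, 1, 4, 2, 2)
Factor λ_1 = (2, 6, 2, 0, 4, 1, 3)
Factor λ_2 = (3, 0, 1, 6, 3, 1, 0)
Factor λ_3 = (4, 5, 2, 3, 2, 6, 3)
Factor λ_4 = (0, 1, 1, 1, 3, 5, 5)
Factor λ_5 = (2, 4, 5, 6, 4, 4, 4)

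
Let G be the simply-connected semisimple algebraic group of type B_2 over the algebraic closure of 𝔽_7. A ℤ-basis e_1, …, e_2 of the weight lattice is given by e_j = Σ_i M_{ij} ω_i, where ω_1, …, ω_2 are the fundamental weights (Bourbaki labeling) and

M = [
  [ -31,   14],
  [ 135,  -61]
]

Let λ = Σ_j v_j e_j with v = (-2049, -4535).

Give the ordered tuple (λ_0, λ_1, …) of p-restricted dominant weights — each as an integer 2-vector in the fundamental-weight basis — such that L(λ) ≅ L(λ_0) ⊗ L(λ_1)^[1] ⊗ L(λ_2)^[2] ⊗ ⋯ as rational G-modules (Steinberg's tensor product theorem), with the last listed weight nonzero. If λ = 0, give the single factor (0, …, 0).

((1, 6), (4, 2))

Change of basis e → ω: c = M·v where v = (-2049, -4535):
  c_1 = (-31)·(-2049) + (14)·(-4535) = 29
  c_2 = (135)·(-2049) + (-61)·(-4535) = 20
Expand coordinatewise in base 7:
  c_1 = 29 = 1·7^0 + 4·7^1
  c_2 = 20 = 6·7^0 + 2·7^1
p-restricted factor λ_0 = (1, 6)
p-restricted factor λ_1 = (4, 2)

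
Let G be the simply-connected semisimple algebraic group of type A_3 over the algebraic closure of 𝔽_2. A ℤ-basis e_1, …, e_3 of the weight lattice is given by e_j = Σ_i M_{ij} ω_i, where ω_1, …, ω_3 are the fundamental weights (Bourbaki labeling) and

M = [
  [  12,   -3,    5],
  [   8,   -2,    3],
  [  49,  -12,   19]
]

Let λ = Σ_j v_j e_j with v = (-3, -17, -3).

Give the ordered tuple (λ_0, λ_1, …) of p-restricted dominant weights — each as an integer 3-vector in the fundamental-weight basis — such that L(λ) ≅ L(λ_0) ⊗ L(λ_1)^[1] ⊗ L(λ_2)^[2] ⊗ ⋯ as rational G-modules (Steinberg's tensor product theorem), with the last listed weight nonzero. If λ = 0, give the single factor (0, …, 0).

((0, 1, 0),)

In the fundamental-weight basis, λ has coordinates c = M·v (v = (-3, -17, -3)):
  c_1 = (12)·(-3) + (-3)·(-17) + (5)·(-3) = 0
  c_2 = (8)·(-3) + (-2)·(-17) + (3)·(-3) = 1
  c_3 = (49)·(-3) + (-12)·(-17) + (19)·(-3) = 0
Base-2 expansion of each c_i:
  c_1 = 0
  c_2 = 1 = 1·2^0
  c_3 = 0
Factor λ_0 = (0, 1, 0)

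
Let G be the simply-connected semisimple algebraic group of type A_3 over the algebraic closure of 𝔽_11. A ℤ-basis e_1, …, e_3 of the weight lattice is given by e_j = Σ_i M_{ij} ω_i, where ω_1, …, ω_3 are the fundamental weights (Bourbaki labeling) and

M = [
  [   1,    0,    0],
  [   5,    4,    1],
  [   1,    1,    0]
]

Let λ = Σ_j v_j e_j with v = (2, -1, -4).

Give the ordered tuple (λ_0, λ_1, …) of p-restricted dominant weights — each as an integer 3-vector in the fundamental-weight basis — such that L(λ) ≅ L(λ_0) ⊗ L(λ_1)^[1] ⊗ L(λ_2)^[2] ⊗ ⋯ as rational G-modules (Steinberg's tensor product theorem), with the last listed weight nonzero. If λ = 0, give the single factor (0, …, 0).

((2, 2, 1),)

Change of basis e → ω: c = M·v where v = (2, -1, -4):
  c_1 = 1*2 + 0*-1 + 0*-4 = 2
  c_2 = 5*2 + 4*-1 + 1*-4 = 2
  c_3 = 1*2 + 1*-1 + 0*-4 = 1
Base-11 expansion of each c_i:
  c_1 = 2 = 2·11^0
  c_2 = 2 = 2·11^0
  c_3 = 1 = 1·11^0
Factor λ_0 = (2, 2, 1)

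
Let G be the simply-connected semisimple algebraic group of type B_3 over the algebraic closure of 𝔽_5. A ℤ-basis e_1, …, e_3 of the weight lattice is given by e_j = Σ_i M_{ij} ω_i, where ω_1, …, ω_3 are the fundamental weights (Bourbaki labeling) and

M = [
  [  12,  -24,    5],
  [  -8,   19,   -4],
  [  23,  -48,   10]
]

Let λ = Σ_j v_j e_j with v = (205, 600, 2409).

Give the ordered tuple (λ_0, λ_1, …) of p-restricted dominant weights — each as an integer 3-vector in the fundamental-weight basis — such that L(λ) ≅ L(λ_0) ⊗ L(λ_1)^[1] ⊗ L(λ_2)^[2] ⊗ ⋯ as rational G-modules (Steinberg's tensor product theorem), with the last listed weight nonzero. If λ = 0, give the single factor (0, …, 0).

((0, 4, 0), (1, 4, 1), (4, 4, 0))

ω-coordinates c = M·v, v = (205, 600, 2409):
  c_1 = 12·205 + (-24)·(600) + 5·2409 = 105
  c_2 = (-8)·(205) + 19·600 + (-4)·(2409) = 124
  c_3 = 23·205 + (-48)·(600) + 10·2409 = 5
Base-5 expansion of each c_i:
  c_1 = 105 = 0·5^0 + 1·5^1 + 4·5^2
  c_2 = 124 = 4·5^0 + 4·5^1 + 4·5^2
  c_3 = 5 = 0·5^0 + 1·5^1
Factor λ_0 = (0, 4, 0)
Factor λ_1 = (1, 4, 1)
Factor λ_2 = (4, 4, 0)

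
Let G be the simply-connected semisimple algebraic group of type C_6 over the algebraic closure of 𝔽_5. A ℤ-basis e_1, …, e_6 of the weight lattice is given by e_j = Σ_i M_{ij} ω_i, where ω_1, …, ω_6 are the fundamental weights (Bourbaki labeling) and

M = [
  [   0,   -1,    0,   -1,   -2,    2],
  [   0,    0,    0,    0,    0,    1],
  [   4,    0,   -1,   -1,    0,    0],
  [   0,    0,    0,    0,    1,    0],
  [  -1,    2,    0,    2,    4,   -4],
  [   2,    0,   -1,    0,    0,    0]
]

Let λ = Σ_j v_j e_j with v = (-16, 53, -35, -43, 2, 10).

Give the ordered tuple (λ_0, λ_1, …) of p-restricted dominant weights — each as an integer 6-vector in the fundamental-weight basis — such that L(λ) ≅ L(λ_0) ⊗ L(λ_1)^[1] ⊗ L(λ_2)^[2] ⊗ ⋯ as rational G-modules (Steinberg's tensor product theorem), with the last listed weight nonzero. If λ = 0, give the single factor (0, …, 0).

Change of basis e → ω: c = M·v where v = (-16, 53, -35, -43, 2, 10):
  c_1 = (0)·(-16) + (-1)·(53) + (0)·(-35) + (-1)·(-43) + (-2)·(2) + 2·10 = 6
  c_2 = (0)·(-16) + 0·53 + (0)·(-35) + (0)·(-43) + 0·2 + 1·10 = 10
  c_3 = (4)·(-16) + 0·53 + (-1)·(-35) + (-1)·(-43) + 0·2 + 0·10 = 14
  c_4 = (0)·(-16) + 0·53 + (0)·(-35) + (0)·(-43) + 1·2 + 0·10 = 2
  c_5 = (-1)·(-16) + 2·53 + (0)·(-35) + (2)·(-43) + 4·2 + (-4)·(10) = 4
  c_6 = (2)·(-16) + 0·53 + (-1)·(-35) + (0)·(-43) + 0·2 + 0·10 = 3
Expand coordinatewise in base 5:
  c_1 = 6 = 1·5^0 + 1·5^1
  c_2 = 10 = 0·5^0 + 2·5^1
  c_3 = 14 = 4·5^0 + 2·5^1
  c_4 = 2 = 2·5^0
  c_5 = 4 = 4·5^0
  c_6 = 3 = 3·5^0
λ_0 = (1, 0, 4, 2, 4, 3)
λ_1 = (1, 2, 2, 0, 0, 0)

((1, 0, 4, 2, 4, 3), (1, 2, 2, 0, 0, 0))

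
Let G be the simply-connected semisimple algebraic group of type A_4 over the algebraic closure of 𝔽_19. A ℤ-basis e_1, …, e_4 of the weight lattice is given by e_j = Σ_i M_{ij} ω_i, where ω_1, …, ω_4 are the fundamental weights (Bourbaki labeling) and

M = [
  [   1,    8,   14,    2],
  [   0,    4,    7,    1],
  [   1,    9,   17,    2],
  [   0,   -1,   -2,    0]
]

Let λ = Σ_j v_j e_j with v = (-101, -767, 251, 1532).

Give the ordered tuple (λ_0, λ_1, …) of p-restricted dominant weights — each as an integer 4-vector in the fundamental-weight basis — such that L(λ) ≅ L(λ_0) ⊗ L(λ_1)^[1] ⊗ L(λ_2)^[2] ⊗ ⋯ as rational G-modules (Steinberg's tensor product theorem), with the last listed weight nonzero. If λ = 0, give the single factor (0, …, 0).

((18, 12, 4, 18), (17, 11, 17, 13))

Compute c_i = Σ_j M_{ij} v_j with v = (-101, -767, 251, 1532):
  c_1 = 1*-101 + 8*-767 + 14*251 + 2*1532 = 341
  c_2 = 0*-101 + 4*-767 + 7*251 + 1*1532 = 221
  c_3 = 1*-101 + 9*-767 + 17*251 + 2*1532 = 327
  c_4 = 0*-101 + -1*-767 + -2*251 + 0*1532 = 265
p = 19; digits c_i = Σ_j d_{ij}·19^j, 0 ≤ d_{ij} < 19:
  c_1 = 341 = 18·19^0 + 17·19^1
  c_2 = 221 = 12·19^0 + 11·19^1
  c_3 = 327 = 4·19^0 + 17·19^1
  c_4 = 265 = 18·19^0 + 13·19^1
λ_0 = (18, 12, 4, 18)
λ_1 = (17, 11, 17, 13)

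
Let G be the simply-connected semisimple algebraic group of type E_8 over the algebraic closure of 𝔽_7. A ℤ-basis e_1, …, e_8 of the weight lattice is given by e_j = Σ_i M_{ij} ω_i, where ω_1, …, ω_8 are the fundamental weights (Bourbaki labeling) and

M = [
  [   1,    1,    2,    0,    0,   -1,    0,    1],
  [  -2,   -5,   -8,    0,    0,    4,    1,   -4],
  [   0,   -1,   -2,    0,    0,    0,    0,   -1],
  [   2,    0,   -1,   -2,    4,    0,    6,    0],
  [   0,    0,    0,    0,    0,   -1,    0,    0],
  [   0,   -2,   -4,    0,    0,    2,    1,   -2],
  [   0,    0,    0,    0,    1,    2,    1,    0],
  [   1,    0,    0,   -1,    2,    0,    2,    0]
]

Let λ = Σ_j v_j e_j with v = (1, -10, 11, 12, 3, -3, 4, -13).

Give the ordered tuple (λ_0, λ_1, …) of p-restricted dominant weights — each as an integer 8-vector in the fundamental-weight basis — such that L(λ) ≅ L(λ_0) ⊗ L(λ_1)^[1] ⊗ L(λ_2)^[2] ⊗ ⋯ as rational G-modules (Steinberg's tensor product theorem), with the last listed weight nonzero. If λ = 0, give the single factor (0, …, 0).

Change of basis e → ω: c = M·v where v = (1, -10, 11, 12, 3, -3, 4, -13):
  c_1 = 1*1 + 1*-10 + 2*11 + 0*12 + 0*3 + -1*-3 + 0*4 + 1*-13 = 3
  c_2 = -2*1 + -5*-10 + -8*11 + 0*12 + 0*3 + 4*-3 + 1*4 + -4*-13 = 4
  c_3 = 0*1 + -1*-10 + -2*11 + 0*12 + 0*3 + 0*-3 + 0*4 + -1*-13 = 1
  c_4 = 2*1 + 0*-10 + -1*11 + -2*12 + 4*3 + 0*-3 + 6*4 + 0*-13 = 3
  c_5 = 0*1 + 0*-10 + 0*11 + 0*12 + 0*3 + -1*-3 + 0*4 + 0*-13 = 3
  c_6 = 0*1 + -2*-10 + -4*11 + 0*12 + 0*3 + 2*-3 + 1*4 + -2*-13 = 0
  c_7 = 0*1 + 0*-10 + 0*11 + 0*12 + 1*3 + 2*-3 + 1*4 + 0*-13 = 1
  c_8 = 1*1 + 0*-10 + 0*11 + -1*12 + 2*3 + 0*-3 + 2*4 + 0*-13 = 3
Expand coordinatewise in base 7:
  c_1 = 3 = 3·7^0
  c_2 = 4 = 4·7^0
  c_3 = 1 = 1·7^0
  c_4 = 3 = 3·7^0
  c_5 = 3 = 3·7^0
  c_6 = 0
  c_7 = 1 = 1·7^0
  c_8 = 3 = 3·7^0
λ_0 = (3, 4, 1, 3, 3, 0, 1, 3)

((3, 4, 1, 3, 3, 0, 1, 3),)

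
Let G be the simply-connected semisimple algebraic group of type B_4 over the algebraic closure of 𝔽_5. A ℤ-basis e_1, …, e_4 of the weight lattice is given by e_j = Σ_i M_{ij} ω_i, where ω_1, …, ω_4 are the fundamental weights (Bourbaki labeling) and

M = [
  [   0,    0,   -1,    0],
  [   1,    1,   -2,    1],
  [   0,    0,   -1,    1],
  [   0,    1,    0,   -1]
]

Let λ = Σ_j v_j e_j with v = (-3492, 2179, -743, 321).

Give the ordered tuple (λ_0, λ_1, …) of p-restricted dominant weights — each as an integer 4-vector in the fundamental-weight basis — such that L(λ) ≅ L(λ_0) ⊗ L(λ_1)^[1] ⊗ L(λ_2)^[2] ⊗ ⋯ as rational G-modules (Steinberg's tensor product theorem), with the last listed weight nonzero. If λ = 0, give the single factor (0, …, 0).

In the fundamental-weight basis, λ has coordinates c = M·v (v = (-3492, 2179, -743, 321)):
  c_1 = 0*-3492 + 0*2179 + -1*-743 + 0*321 = 743
  c_2 = 1*-3492 + 1*2179 + -2*-743 + 1*321 = 494
  c_3 = 0*-3492 + 0*2179 + -1*-743 + 1*321 = 1064
  c_4 = 0*-3492 + 1*2179 + 0*-743 + -1*321 = 1858
Writing each c_i in base p = 5:
  c_1 = 743 = 3·5^0 + 3·5^1 + 4·5^2 + 0·5^3 + 1·5^4
  c_2 = 494 = 4·5^0 + 3·5^1 + 4·5^2 + 3·5^3
  c_3 = 1064 = 4·5^0 + 2·5^1 + 2·5^2 + 3·5^3 + 1·5^4
  c_4 = 1858 = 3·5^0 + 1·5^1 + 4·5^2 + 4·5^3 + 2·5^4
p-restricted factor λ_0 = (3, 4, 4, 3)
p-restricted factor λ_1 = (3, 3, 2, 1)
p-restricted factor λ_2 = (4, 4, 2, 4)
p-restricted factor λ_3 = (0, 3, 3, 4)
p-restricted factor λ_4 = (1, 0, 1, 2)

((3, 4, 4, 3), (3, 3, 2, 1), (4, 4, 2, 4), (0, 3, 3, 4), (1, 0, 1, 2))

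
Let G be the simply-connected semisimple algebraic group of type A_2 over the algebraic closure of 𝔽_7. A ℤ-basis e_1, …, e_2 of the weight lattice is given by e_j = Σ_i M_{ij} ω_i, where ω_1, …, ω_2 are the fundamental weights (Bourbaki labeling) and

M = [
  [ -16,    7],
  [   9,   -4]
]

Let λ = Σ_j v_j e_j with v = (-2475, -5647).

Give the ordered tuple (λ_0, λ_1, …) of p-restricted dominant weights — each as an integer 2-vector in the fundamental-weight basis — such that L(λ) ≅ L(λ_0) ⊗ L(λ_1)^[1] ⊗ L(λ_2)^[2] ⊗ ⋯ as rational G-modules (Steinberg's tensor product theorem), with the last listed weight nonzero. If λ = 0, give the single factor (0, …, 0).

Converting to the ω-basis (c_i = row i of M dotted with v = (-2475, -5647)):
  c_1 = (-16)·(-2475) + (7)·(-5647) = 71
  c_2 = (9)·(-2475) + (-4)·(-5647) = 313
Expand coordinatewise in base 7:
  c_1 = 71 = 1·7^0 + 3·7^1 + 1·7^2
  c_2 = 313 = 5·7^0 + 2·7^1 + 6·7^2
λ_0 = (1, 5)
λ_1 = (3, 2)
λ_2 = (1, 6)

((1, 5), (3, 2), (1, 6))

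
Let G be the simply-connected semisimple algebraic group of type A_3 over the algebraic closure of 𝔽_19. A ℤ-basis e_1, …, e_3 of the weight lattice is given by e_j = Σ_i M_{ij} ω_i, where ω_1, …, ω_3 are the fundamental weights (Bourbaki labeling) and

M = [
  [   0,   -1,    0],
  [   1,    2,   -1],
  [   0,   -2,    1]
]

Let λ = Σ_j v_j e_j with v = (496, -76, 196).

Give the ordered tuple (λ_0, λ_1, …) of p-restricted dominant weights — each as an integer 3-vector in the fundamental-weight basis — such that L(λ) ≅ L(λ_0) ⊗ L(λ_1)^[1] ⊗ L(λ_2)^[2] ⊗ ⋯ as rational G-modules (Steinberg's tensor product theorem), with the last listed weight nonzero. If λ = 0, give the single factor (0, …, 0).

((0, 15, 6), (4, 7, 18))

In the fundamental-weight basis, λ has coordinates c = M·v (v = (496, -76, 196)):
  c_1 = 0*496 + -1*-76 + 0*196 = 76
  c_2 = 1*496 + 2*-76 + -1*196 = 148
  c_3 = 0*496 + -2*-76 + 1*196 = 348
Expand coordinatewise in base 19:
  c_1 = 76 = 0·19^0 + 4·19^1
  c_2 = 148 = 15·19^0 + 7·19^1
  c_3 = 348 = 6·19^0 + 18·19^1
λ_0 = (0, 15, 6)
λ_1 = (4, 7, 18)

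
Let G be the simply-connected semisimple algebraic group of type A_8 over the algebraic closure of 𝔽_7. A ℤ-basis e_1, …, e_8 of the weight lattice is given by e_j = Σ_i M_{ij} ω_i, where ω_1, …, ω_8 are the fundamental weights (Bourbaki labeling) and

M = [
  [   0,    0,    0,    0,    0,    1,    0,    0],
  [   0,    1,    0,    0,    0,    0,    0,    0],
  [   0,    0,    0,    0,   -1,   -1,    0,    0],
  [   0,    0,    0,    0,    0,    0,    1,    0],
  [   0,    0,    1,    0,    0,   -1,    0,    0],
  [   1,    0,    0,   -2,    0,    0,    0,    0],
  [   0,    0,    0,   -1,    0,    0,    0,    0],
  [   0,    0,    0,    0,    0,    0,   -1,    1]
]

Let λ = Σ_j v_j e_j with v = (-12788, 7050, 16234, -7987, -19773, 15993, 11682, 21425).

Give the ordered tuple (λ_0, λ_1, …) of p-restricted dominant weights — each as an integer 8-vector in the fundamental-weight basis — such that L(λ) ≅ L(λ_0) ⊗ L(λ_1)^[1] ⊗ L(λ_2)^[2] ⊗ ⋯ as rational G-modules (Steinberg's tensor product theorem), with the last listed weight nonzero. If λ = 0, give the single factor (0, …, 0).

((5, 1, 0, 6, 3, 1, 0, 6), (2, 6, 1, 2, 6, 0, 0, 5), (4, 3, 0, 0, 4, 2, 2, 2), (4, 6, 4, 6, 0, 2, 2, 0), (6, 2, 1, 4, 0, 1, 3, 4))

In the fundamental-weight basis, λ has coordinates c = M·v (v = (-12788, 7050, 16234, -7987, -19773, 15993, 11682, 21425)):
  c_1 = (0)·(-12788) + 0·7050 + 0·16234 + (0)·(-7987) + (0)·(-19773) + 1·15993 + 0·11682 + 0·21425 = 15993
  c_2 = (0)·(-12788) + 1·7050 + 0·16234 + (0)·(-7987) + (0)·(-19773) + 0·15993 + 0·11682 + 0·21425 = 7050
  c_3 = (0)·(-12788) + 0·7050 + 0·16234 + (0)·(-7987) + (-1)·(-19773) + (-1)·(15993) + 0·11682 + 0·21425 = 3780
  c_4 = (0)·(-12788) + 0·7050 + 0·16234 + (0)·(-7987) + (0)·(-19773) + 0·15993 + 1·11682 + 0·21425 = 11682
  c_5 = (0)·(-12788) + 0·7050 + 1·16234 + (0)·(-7987) + (0)·(-19773) + (-1)·(15993) + 0·11682 + 0·21425 = 241
  c_6 = (1)·(-12788) + 0·7050 + 0·16234 + (-2)·(-7987) + (0)·(-19773) + 0·15993 + 0·11682 + 0·21425 = 3186
  c_7 = (0)·(-12788) + 0·7050 + 0·16234 + (-1)·(-7987) + (0)·(-19773) + 0·15993 + 0·11682 + 0·21425 = 7987
  c_8 = (0)·(-12788) + 0·7050 + 0·16234 + (0)·(-7987) + (0)·(-19773) + 0·15993 + (-1)·(11682) + 1·21425 = 9743
Expand coordinatewise in base 7:
  c_1 = 15993 = 5·7^0 + 2·7^1 + 4·7^2 + 4·7^3 + 6·7^4
  c_2 = 7050 = 1·7^0 + 6·7^1 + 3·7^2 + 6·7^3 + 2·7^4
  c_3 = 3780 = 0·7^0 + 1·7^1 + 0·7^2 + 4·7^3 + 1·7^4
  c_4 = 11682 = 6·7^0 + 2·7^1 + 0·7^2 + 6·7^3 + 4·7^4
  c_5 = 241 = 3·7^0 + 6·7^1 + 4·7^2
  c_6 = 3186 = 1·7^0 + 0·7^1 + 2·7^2 + 2·7^3 + 1·7^4
  c_7 = 7987 = 0·7^0 + 0·7^1 + 2·7^2 + 2·7^3 + 3·7^4
  c_8 = 9743 = 6·7^0 + 5·7^1 + 2·7^2 + 0·7^3 + 4·7^4
Factor λ_0 = (5, 1, 0, 6, 3, 1, 0, 6)
Factor λ_1 = (2, 6, 1, 2, 6, 0, 0, 5)
Factor λ_2 = (4, 3, 0, 0, 4, 2, 2, 2)
Factor λ_3 = (4, 6, 4, 6, 0, 2, 2, 0)
Factor λ_4 = (6, 2, 1, 4, 0, 1, 3, 4)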